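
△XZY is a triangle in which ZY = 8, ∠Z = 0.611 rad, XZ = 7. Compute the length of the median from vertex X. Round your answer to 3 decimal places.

By the law of cosines, YX² = XZ² + ZY² − 2·XZ·ZY·cos Z = 21.264, so YX ≈ 4.6113.
Median from X: ½√(2·YX² + 2·XZ² − ZY²) ≈ 4.374.

4.374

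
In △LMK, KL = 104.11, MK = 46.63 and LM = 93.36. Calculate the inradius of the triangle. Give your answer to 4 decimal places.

r ≈ 17.8341

Semiperimeter s = (46.63 + 104.11 + 93.36)/2 = 122.05.
Heron's formula: area = √(122.05·75.42·17.94·28.69) ≈ 2176.7.
Inradius = area/s = 2176.7/122.05 ≈ 17.834.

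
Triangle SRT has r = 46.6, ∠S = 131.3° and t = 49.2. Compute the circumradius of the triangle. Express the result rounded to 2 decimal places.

By the law of cosines, s² = r² + t² − 2·r·t·cos S = 7618.6, so s ≈ 87.285.
Area = ½·r·t·sin S ≈ 861.22.
Circumradius = s/(2 sin S) ≈ 58.092.

58.09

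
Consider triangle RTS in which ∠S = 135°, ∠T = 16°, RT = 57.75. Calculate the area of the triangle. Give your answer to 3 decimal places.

The third angle is ∠R = 180° − ∠T − ∠S = 29.00°.
Law of sines: TS = RT·sin R/sin S ≈ 39.595.
Law of sines: SR = RT·sin T/sin S ≈ 22.512.
Area = ½·RT·TS·sin T ≈ 315.14.

315.136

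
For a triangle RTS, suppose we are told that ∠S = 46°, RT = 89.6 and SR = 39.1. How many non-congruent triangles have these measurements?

SR·sin S = 39.1·sin(46°) ≈ 28.13.
Since RT ≥ SR, exactly one triangle exists.

1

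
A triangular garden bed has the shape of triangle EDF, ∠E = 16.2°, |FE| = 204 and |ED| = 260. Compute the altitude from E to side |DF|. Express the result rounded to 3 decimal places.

By the law of cosines, |DF|² = |FE|² + |ED|² − 2·|FE|·|ED|·cos E = 7348, so |DF| ≈ 85.721.
Area = ½·|FE|·|ED|·sin E ≈ 7398.8.
The altitude from E has length 2·area/|DF| ≈ 172.63.

h_E ≈ 172.627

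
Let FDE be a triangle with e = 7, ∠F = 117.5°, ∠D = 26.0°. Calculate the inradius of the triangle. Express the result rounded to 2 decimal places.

The third angle is ∠E = 180° − ∠F − ∠D = 36.50°.
Law of sines: f = e·sin F/sin E ≈ 10.439.
Law of sines: d = e·sin D/sin E ≈ 5.1588.
Area = ½·e·f·sin D ≈ 16.016.
Semiperimeter s = (10.439+5.1588+7)/2 = 11.299.
Inradius = area/s = 16.016/11.299 ≈ 1.4175.

1.42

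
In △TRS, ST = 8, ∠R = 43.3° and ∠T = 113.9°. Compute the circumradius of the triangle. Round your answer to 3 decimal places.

The third angle is ∠S = 180° − ∠T − ∠R = 22.80°.
Law of sines: RS = ST·sin T/sin R ≈ 10.665.
Law of sines: TR = ST·sin S/sin R ≈ 4.5203.
Circumradius = ST/(2 sin R) ≈ 5.8324.

5.832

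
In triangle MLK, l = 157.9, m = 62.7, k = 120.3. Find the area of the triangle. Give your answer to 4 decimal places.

3399.8869

Semiperimeter s = (62.7 + 157.9 + 120.3)/2 = 170.45.
Heron's formula: area = √(170.45·107.75·12.55·50.15) ≈ 3399.9.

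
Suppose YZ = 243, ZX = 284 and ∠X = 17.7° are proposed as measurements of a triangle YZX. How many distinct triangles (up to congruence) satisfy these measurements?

2

ZX·sin X = 284·sin(17.7°) ≈ 86.35.
Since ZX sin X < YZ < ZX (86.35 < 243 < 284), two triangles exist.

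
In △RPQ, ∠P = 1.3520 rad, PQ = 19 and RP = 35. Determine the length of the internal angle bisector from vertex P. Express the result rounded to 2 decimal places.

By the law of cosines, QR² = RP² + PQ² − 2·RP·PQ·cos P = 1297.3, so QR ≈ 36.018.
The bisector from P has length 2·RP·PQ·cos(∠P/2)/(RP+PQ) ≈ 19.213.

19.21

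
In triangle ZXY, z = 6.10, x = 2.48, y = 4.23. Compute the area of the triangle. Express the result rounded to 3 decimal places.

Semiperimeter s = (6.1 + 2.48 + 4.23)/2 = 6.405.
Heron's formula: area = √(6.405·0.305·3.925·2.175) ≈ 4.0837.

area ≈ 4.084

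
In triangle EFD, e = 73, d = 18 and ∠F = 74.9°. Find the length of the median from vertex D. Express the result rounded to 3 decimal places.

By the law of cosines, f² = d² + e² − 2·d·e·cos F = 4968.4, so f ≈ 70.487.
Median from D: ½√(2·e² + 2·f² − d²) ≈ 71.188.

m_D ≈ 71.188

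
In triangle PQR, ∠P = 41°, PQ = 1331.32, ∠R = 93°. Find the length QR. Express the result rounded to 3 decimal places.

874.623

The third angle is ∠Q = 180° − ∠R − ∠P = 46.00°.
Law of sines: QR = PQ·sin P/sin R ≈ 874.62.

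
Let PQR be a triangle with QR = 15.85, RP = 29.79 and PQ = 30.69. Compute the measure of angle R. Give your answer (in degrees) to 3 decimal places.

By the law of cosines, cos R = (QR² + RP² − PQ²) / (2·QR·RP) ≈ 0.20839, so ∠R ≈ 77.97°.

∠R ≈ 77.972°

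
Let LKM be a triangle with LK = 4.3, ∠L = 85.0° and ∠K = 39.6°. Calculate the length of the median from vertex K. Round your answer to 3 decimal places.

4.474

The third angle is ∠M = 180° − ∠L − ∠K = 55.40°.
Law of sines: KM = LK·sin L/sin M ≈ 5.204.
Law of sines: ML = LK·sin K/sin M ≈ 3.3299.
Median from K: ½√(2·LK² + 2·KM² − ML²) ≈ 4.4737.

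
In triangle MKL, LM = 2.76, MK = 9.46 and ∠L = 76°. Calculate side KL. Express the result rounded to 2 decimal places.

Law of sines: sin K = LM·sin L/MK ≈ 0.28309.
Since MK ≥ LM, only the acute value applies: ∠K ≈ 16.44°.
Then ∠M = 180° − ∠L − ∠K ≈ 87.56°.
Law of sines gives KL = MK·sin M/sin L ≈ 9.7407.

9.74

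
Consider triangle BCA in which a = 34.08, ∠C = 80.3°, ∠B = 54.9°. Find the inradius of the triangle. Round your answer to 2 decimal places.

10.96

The third angle is ∠A = 180° − ∠B − ∠C = 44.80°.
Law of sines: b = a·sin B/sin A ≈ 39.57.
Law of sines: c = a·sin C/sin A ≈ 47.674.
Area = ½·a·b·sin C ≈ 664.64.
Semiperimeter s = (39.57+47.674+34.08)/2 = 60.662.
Inradius = area/s = 664.64/60.662 ≈ 10.956.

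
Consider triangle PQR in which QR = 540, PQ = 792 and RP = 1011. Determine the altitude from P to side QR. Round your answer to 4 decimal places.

Semiperimeter s = (540 + 1011 + 792)/2 = 1171.5.
Heron's formula: area = √(1171.5·631.5·160.5·379.5) ≈ 2.1228e+05.
The altitude from P has length 2·area/QR ≈ 786.21.

h_P ≈ 786.2080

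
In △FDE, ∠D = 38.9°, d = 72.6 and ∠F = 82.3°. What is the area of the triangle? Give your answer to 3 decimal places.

area ≈ 3557.350

The third angle is ∠E = 180° − ∠F − ∠D = 58.80°.
Law of sines: f = d·sin F/sin D ≈ 114.57.
Law of sines: e = d·sin E/sin D ≈ 98.89.
Area = ½·d·f·sin E ≈ 3557.3.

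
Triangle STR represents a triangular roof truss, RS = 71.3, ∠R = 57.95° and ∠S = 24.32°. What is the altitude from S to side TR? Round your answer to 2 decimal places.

The third angle is ∠T = 180° − ∠R − ∠S = 97.73°.
Law of sines: TR = RS·sin S/sin T ≈ 29.633.
Law of sines: ST = RS·sin R/sin T ≈ 60.987.
Area = ½·RS·TR·sin R ≈ 895.4.
The altitude from S has length 2·area/TR ≈ 60.433.

h_S ≈ 60.43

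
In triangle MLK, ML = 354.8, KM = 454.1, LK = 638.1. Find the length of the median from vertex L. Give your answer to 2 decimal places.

m_L ≈ 463.65

Median from L: ½√(2·ML² + 2·LK² − KM²) ≈ 463.65.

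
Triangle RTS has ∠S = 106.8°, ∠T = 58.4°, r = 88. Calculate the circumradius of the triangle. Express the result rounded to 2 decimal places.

The third angle is ∠R = 180° − ∠T − ∠S = 14.80°.
Law of sines: t = r·sin T/sin R ≈ 293.42.
Law of sines: s = r·sin S/sin R ≈ 329.79.
Circumradius = r/(2 sin R) ≈ 172.25.

172.25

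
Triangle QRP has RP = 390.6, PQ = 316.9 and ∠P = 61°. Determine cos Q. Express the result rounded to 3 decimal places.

By the law of cosines, QR² = RP² + PQ² − 2·RP·PQ·cos P = 1.3297e+05, so QR ≈ 364.66.
Law of cosines again: cos Q = (PQ² + QR² − RP²)/(2·PQ·QR) ≈ 0.34974, so ∠Q ≈ 69.53°.

cos Q ≈ 0.350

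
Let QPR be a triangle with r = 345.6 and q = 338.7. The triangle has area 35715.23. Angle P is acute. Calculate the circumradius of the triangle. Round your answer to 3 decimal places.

From area = ½·r·q·sin P, we get sin P = 2·area/(r·q) ≈ 0.61023.
Taking the acute solution, ∠P ≈ 37.61°.
Law of cosines then gives p ≈ 220.66.
Circumradius = p/(2 sin P) ≈ 180.8.

180.799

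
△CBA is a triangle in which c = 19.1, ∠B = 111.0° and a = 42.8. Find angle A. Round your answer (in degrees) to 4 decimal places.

∠A ≈ 49.2428°

By the law of cosines, b² = a² + c² − 2·a·c·cos B = 2782.6, so b ≈ 52.75.
Law of cosines again: cos A = (c² + b² − a²)/(2·c·b) ≈ 0.65286, so ∠A ≈ 49.24°.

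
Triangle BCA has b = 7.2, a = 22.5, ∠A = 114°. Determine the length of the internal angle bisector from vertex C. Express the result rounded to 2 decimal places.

9.93

Law of sines: sin B = b·sin A/a ≈ 0.29233.
Since a ≥ b, only the acute value applies: ∠B ≈ 17.00°.
Then ∠C = 180° − ∠A − ∠B ≈ 49.00°.
Law of sines gives c = a·sin C/sin A ≈ 18.589.
The bisector from C has length 2·a·b·cos(∠C/2)/(a+b) ≈ 9.9268.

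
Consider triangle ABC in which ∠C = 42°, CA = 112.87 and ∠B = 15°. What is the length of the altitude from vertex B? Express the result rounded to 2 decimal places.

h_B ≈ 244.73

The third angle is ∠A = 180° − ∠B − ∠C = 123.00°.
Law of sines: BC = CA·sin A/sin B ≈ 365.74.
Law of sines: AB = CA·sin C/sin B ≈ 291.81.
Area = ½·CA·BC·sin C ≈ 13811.
The altitude from B has length 2·area/CA ≈ 244.73.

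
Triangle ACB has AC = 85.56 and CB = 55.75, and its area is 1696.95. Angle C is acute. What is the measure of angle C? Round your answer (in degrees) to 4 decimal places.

From area = ½·AC·CB·sin C, we get sin C = 2·area/(AC·CB) ≈ 0.71151.
Taking the acute solution, ∠C ≈ 45.36°.

∠C ≈ 45.3582°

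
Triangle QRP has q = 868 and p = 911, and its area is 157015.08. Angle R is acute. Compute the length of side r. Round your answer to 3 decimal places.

From area = ½·p·q·sin R, we get sin R = 2·area/(p·q) ≈ 0.39713.
Taking the acute solution, ∠R ≈ 0.408 rad.
Law of cosines then gives r ≈ 363.19.

363.191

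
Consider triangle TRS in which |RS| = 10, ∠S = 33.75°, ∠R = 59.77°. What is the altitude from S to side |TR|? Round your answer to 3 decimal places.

The third angle is ∠T = 180° − ∠R − ∠S = 86.48°.
Law of sines: |ST| = |RS|·sin R/sin T ≈ 8.6564.
Law of sines: |TR| = |RS|·sin S/sin T ≈ 5.5662.
Area = ½·|RS|·|ST|·sin S ≈ 24.046.
The altitude from S has length 2·area/|TR| ≈ 8.6401.

h_S ≈ 8.640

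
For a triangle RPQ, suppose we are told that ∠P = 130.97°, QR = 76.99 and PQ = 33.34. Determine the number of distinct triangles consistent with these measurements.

PQ·sin P = 33.34·sin(130.97°) ≈ 25.17.
Since ∠P is not acute, a triangle exists only if QR > PQ; here QR > PQ, so there is exactly one triangle.

1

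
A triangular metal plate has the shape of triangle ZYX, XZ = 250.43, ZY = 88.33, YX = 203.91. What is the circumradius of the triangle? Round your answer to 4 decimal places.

134.7886

By the law of cosines, cos Z = (XZ² + ZY² − YX²) / (2·XZ·ZY) ≈ 0.65410, so ∠Z ≈ 49.15°.
Circumradius = YX/(2 sin Z) ≈ 134.79.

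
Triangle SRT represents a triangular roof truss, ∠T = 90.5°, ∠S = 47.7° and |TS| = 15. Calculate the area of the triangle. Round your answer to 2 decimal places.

The third angle is ∠R = 180° − ∠T − ∠S = 41.80°.
Law of sines: |RT| = |TS|·sin S/sin R ≈ 16.645.
Law of sines: |SR| = |TS|·sin T/sin R ≈ 22.504.
Area = ½·|TS|·|RT|·sin T ≈ 124.83.

124.83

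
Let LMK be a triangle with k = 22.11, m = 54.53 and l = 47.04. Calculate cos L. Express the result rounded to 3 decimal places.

By the law of cosines, cos L = (m² + k² − l²) / (2·m·k) ≈ 0.51823, so ∠L ≈ 58.79°.

cos L ≈ 0.518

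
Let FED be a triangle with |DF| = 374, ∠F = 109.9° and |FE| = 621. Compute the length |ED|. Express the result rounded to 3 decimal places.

826.817

By the law of cosines, |ED|² = |DF|² + |FE|² − 2·|DF|·|FE|·cos F = 6.8363e+05, so |ED| ≈ 826.82.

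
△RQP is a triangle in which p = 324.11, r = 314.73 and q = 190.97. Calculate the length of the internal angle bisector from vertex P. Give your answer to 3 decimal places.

t_P ≈ 188.189

By the law of cosines, cos P = (r² + q² − p²) / (2·r·q) ≈ 0.25354, so ∠P ≈ 75.31°.
The bisector from P has length 2·r·q·cos(∠P/2)/(r+q) ≈ 188.19.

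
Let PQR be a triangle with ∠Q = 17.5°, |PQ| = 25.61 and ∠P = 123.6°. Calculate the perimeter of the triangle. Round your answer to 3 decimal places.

The third angle is ∠R = 180° − ∠P − ∠Q = 38.90°.
Law of sines: |QR| = |PQ|·sin P/sin R ≈ 33.969.
Law of sines: |RP| = |PQ|·sin Q/sin R ≈ 12.264.
Semiperimeter s = (33.969+12.264+25.61)/2 = 35.921.
Perimeter = 33.969 + 12.264 + 25.61 = 71.842.

71.842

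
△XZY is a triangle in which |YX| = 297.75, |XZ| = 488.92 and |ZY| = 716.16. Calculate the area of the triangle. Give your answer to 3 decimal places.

56166.640

Semiperimeter s = (716.16 + 297.75 + 488.92)/2 = 751.41.
Heron's formula: area = √(751.41·35.255·453.66·262.49) ≈ 56167.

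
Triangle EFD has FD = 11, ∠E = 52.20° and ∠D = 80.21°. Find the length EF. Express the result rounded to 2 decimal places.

13.72

The third angle is ∠F = 180° − ∠D − ∠E = 47.59°.
Law of sines: EF = FD·sin D/sin E ≈ 13.719.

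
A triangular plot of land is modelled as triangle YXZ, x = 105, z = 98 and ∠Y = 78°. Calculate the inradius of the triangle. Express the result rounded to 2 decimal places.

By the law of cosines, y² = x² + z² − 2·x·z·cos Y = 16350, so y ≈ 127.87.
Area = ½·x·z·sin Y ≈ 5032.6.
Semiperimeter s = (127.87+105+98)/2 = 165.43.
Inradius = area/s = 5032.6/165.43 ≈ 30.42.

r ≈ 30.42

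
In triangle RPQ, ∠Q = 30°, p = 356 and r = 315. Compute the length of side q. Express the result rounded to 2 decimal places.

By the law of cosines, q² = r² + p² − 2·r·p·cos Q = 31729, so q ≈ 178.13.

178.13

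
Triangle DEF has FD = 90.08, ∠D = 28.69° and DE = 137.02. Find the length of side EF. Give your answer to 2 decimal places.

72.35

By the law of cosines, EF² = FD² + DE² − 2·FD·DE·cos D = 5234, so EF ≈ 72.346.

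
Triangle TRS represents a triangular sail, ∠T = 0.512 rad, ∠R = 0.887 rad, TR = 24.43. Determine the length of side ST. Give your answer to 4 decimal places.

19.2206

The third angle is ∠S = π − ∠T − ∠R = 1.743 rad.
Law of sines: ST = TR·sin R/sin S ≈ 19.221.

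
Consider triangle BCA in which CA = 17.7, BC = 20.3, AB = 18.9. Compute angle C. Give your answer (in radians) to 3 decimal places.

1.033

By the law of cosines, cos C = (BC² + CA² − AB²) / (2·BC·CA) ≈ 0.51233, so ∠C ≈ 1.033 rad.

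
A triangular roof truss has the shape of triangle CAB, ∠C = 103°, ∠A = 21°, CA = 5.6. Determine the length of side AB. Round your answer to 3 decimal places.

The third angle is ∠B = 180° − ∠C − ∠A = 56.00°.
Law of sines: AB = CA·sin C/sin B ≈ 6.5817.

6.582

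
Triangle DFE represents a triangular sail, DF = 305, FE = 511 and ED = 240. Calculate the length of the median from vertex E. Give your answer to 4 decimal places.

m_E ≈ 368.9231

Median from E: ½√(2·FE² + 2·ED² − DF²) ≈ 368.92.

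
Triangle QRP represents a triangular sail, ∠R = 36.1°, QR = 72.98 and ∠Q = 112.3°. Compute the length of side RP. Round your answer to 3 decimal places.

128.862

The third angle is ∠P = 180° − ∠Q − ∠R = 31.60°.
Law of sines: RP = QR·sin Q/sin P ≈ 128.86.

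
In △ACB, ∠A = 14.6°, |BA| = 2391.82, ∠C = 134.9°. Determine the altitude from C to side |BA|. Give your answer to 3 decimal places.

The third angle is ∠B = 180° − ∠A − ∠C = 30.50°.
Law of sines: |CB| = |BA|·sin A/sin C ≈ 851.15.
Law of sines: |AC| = |BA|·sin B/sin C ≈ 1713.8.
Area = ½·|BA|·|CB|·sin B ≈ 5.1662e+05.
The altitude from C has length 2·area/|BA| ≈ 431.99.

h_C ≈ 431.992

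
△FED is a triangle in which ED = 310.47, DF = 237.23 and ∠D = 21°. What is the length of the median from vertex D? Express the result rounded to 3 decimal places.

By the law of cosines, FE² = ED² + DF² − 2·ED·DF·cos D = 15148, so FE ≈ 123.08.
Median from D: ½√(2·ED² + 2·DF² − FE²) ≈ 269.35.

269.347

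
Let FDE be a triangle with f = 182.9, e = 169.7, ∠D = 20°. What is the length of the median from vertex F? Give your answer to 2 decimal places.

m_F ≈ 89.41

By the law of cosines, d² = e² + f² − 2·e·f·cos D = 3917.9, so d ≈ 62.593.
Median from F: ½√(2·d² + 2·e² − f²) ≈ 89.414.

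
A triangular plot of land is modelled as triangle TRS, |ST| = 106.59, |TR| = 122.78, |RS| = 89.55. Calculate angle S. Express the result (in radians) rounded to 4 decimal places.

By the law of cosines, cos S = (|RS|² + |ST|² − |TR|²) / (2·|RS|·|ST|) ≈ 0.22554, so ∠S ≈ 1.343 rad.

∠S ≈ 1.3433 rad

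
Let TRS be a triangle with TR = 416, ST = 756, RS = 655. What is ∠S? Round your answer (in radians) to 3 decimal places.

0.582

By the law of cosines, cos S = (RS² + ST² − TR²) / (2·RS·ST) ≈ 0.83556, so ∠S ≈ 0.582 rad.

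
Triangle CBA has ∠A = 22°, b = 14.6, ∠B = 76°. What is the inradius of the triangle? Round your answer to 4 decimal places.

The third angle is ∠C = 180° − ∠B − ∠A = 82.00°.
Law of sines: c = b·sin C/sin B ≈ 14.901.
Law of sines: a = b·sin A/sin B ≈ 5.6367.
Area = ½·b·c·sin A ≈ 40.747.
Semiperimeter s = (14.901+14.6+5.6367)/2 = 17.569.
Inradius = area/s = 40.747/17.569 ≈ 2.3193.

2.3193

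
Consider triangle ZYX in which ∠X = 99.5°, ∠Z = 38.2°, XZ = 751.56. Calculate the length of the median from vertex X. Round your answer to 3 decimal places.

The third angle is ∠Y = 180° − ∠X − ∠Z = 42.30°.
Law of sines: YX = XZ·sin Z/sin Y ≈ 690.58.
Law of sines: ZY = XZ·sin X/sin Y ≈ 1101.4.
Median from X: ½√(2·YX² + 2·XZ² − ZY²) ≈ 466.48.

466.482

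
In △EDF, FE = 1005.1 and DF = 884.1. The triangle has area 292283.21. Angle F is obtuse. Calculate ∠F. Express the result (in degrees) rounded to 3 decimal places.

∠F ≈ 138.864°

From area = ½·DF·FE·sin F, we get sin F = 2·area/(DF·FE) ≈ 0.65784.
Taking the obtuse solution, ∠F ≈ 138.86°.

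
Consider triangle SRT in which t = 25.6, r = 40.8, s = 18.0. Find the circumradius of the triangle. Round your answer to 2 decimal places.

By the law of cosines, cos S = (r² + t² − s²) / (2·r·t) ≈ 0.95550, so ∠S ≈ 17.16°.
Circumradius = s/(2 sin S) ≈ 30.509.

30.51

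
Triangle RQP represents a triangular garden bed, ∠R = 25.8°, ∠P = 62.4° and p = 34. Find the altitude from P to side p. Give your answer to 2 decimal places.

The third angle is ∠Q = 180° − ∠P − ∠R = 91.80°.
Law of sines: r = p·sin R/sin P ≈ 16.698.
Law of sines: q = p·sin Q/sin P ≈ 38.347.
Area = ½·p·r·sin Q ≈ 283.73.
The altitude from P has length 2·area/p ≈ 16.69.

h_P ≈ 16.69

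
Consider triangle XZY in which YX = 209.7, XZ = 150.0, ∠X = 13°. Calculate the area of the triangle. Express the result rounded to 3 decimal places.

area ≈ 3537.918

Area = ½·YX·XZ·sin X ≈ 3537.9.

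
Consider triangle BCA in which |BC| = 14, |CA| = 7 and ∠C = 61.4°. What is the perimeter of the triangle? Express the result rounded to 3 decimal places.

33.295

By the law of cosines, |AB|² = |BC|² + |CA|² − 2·|BC|·|CA|·cos C = 151.18, so |AB| ≈ 12.295.
Semiperimeter s = (7+12.295+14)/2 = 16.648.
Perimeter = 7 + 12.295 + 14 = 33.295.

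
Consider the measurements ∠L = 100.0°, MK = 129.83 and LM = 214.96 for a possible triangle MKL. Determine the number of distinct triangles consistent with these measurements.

0

LM·sin L = 214.96·sin(100.0°) ≈ 211.7.
Since ∠L is not acute, a triangle exists only if MK > LM; here MK ≤ LM, so there is no triangle.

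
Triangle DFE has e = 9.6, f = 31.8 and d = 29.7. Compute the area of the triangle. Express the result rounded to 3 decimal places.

Semiperimeter s = (29.7 + 31.8 + 9.6)/2 = 35.55.
Heron's formula: area = √(35.55·5.85·3.75·25.95) ≈ 142.26.

area ≈ 142.260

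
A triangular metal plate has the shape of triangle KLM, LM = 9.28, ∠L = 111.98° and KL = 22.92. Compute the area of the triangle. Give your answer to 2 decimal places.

area ≈ 98.62

Area = ½·KL·LM·sin L ≈ 98.619.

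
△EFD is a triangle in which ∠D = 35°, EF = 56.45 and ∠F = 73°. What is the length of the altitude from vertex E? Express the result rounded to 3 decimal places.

The third angle is ∠E = 180° − ∠F − ∠D = 72.00°.
Law of sines: FD = EF·sin E/sin D ≈ 93.601.
Law of sines: DE = EF·sin F/sin D ≈ 94.117.
Area = ½·EF·FD·sin F ≈ 2526.4.
The altitude from E has length 2·area/FD ≈ 53.983.

h_E ≈ 53.983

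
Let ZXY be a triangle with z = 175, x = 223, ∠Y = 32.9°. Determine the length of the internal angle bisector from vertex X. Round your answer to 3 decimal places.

By the law of cosines, y² = z² + x² − 2·z·x·cos Y = 14822, so y ≈ 121.74.
Law of cosines again: cos X = (y² + z² − x²)/(2·y·z) ≈ -0.10050, so ∠X ≈ 95.77°.
The bisector from X has length 2·y·z·cos(∠X/2)/(y+z) ≈ 96.299.

t_X ≈ 96.299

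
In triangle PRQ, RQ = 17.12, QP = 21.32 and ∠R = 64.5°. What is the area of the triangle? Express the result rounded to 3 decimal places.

170.434

Law of sines: sin P = RQ·sin R/QP ≈ 0.72478.
Since QP ≥ RQ, only the acute value applies: ∠P ≈ 46.45°.
Then ∠Q = 180° − ∠R − ∠P ≈ 69.05°.
Law of sines gives PR = QP·sin Q/sin R ≈ 22.059.
Area = ½·QP·RQ·sin Q ≈ 170.43.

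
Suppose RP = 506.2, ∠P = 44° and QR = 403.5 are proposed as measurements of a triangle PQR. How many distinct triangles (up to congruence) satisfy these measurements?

RP·sin P = 506.2·sin(44°) ≈ 351.6.
Since RP sin P < QR < RP (351.6 < 403.5 < 506.2), two triangles exist.

2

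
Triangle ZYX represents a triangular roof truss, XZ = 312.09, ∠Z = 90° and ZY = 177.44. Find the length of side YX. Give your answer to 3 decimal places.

By the law of cosines, YX² = XZ² + ZY² − 2·XZ·ZY·cos Z = 1.2889e+05, so YX ≈ 359.01.

359.006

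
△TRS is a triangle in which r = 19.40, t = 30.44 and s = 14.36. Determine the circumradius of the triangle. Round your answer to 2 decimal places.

19.35

By the law of cosines, cos T = (r² + s² − t²) / (2·r·s) ≈ -0.61745, so ∠T ≈ 128.13°.
Circumradius = t/(2 sin T) ≈ 19.349.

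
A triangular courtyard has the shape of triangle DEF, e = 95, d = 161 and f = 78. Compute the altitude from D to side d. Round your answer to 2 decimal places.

Semiperimeter s = (161 + 95 + 78)/2 = 167.
Heron's formula: area = √(167·6·72·89) ≈ 2533.9.
The altitude from D has length 2·area/d ≈ 31.477.

h_D ≈ 31.48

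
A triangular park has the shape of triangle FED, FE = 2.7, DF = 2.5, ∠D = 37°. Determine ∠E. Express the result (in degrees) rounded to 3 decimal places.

∠E ≈ 33.865°

Law of sines: sin E = DF·sin D/FE ≈ 0.55724.
Since FE ≥ DF, only the acute value applies: ∠E ≈ 33.86°.
Then ∠F = 180° − ∠D − ∠E ≈ 109.14°.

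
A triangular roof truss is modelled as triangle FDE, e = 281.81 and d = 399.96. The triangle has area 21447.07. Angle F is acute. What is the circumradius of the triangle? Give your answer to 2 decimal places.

R ≈ 231.03

From area = ½·d·e·sin F, we get sin F = 2·area/(d·e) ≈ 0.38056.
Taking the acute solution, ∠F ≈ 22.37°.
Law of cosines then gives f ≈ 175.84.
Circumradius = f/(2 sin F) ≈ 231.03.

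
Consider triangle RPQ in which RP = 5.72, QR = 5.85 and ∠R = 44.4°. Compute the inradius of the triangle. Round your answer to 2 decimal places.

By the law of cosines, PQ² = QR² + RP² − 2·QR·RP·cos R = 19.126, so PQ ≈ 4.3733.
Area = ½·QR·RP·sin R ≈ 11.706.
Semiperimeter s = (4.3733+5.85+5.72)/2 = 7.9716.
Inradius = area/s = 11.706/7.9716 ≈ 1.4685.

1.47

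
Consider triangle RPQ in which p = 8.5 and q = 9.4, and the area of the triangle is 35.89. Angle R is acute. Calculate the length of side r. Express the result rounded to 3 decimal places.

From area = ½·p·q·sin R, we get sin R = 2·area/(p·q) ≈ 0.89837.
Taking the acute solution, ∠R ≈ 1.1161 rad.
Law of cosines then gives r ≈ 9.509.

9.509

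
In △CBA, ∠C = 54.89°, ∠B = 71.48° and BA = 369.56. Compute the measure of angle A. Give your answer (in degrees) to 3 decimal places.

∠A ≈ 53.630°

The third angle is ∠A = 180° − ∠C − ∠B = 53.63°.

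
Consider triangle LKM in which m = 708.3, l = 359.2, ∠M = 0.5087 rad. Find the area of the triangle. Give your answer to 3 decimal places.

area ≈ 87479.119

Law of sines: sin L = l·sin M/m ≈ 0.24699.
Since m ≥ l, only the acute value applies: ∠L ≈ 0.2496 rad.
Then ∠K = π − ∠M − ∠L ≈ 2.3833 rad.
Law of sines gives k = m·sin K/sin M ≈ 1000.1.
Area = ½·m·l·sin K ≈ 87479.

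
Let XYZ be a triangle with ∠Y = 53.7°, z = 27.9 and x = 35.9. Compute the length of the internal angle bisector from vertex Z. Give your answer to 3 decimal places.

t_Z ≈ 29.545

By the law of cosines, y² = z² + x² − 2·z·x·cos Y = 881.29, so y ≈ 29.686.
Law of cosines again: cos Z = (x² + y² − z²)/(2·x·y) ≈ 0.65292, so ∠Z ≈ 49.24°.
The bisector from Z has length 2·x·y·cos(∠Z/2)/(x+y) ≈ 29.545.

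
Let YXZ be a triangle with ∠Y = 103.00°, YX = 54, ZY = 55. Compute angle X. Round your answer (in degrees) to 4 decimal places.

By the law of cosines, XZ² = ZY² + YX² − 2·ZY·YX·cos Y = 7277.2, so XZ ≈ 85.307.
Law of cosines again: cos X = (YX² + XZ² − ZY²)/(2·YX·XZ) ≈ 0.77804, so ∠X ≈ 38.92°.

∠X ≈ 38.9181°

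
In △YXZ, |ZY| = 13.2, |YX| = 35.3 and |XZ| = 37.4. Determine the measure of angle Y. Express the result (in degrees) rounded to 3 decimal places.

By the law of cosines, cos Y = (|ZY|² + |YX|² − |XZ|²) / (2·|ZY|·|YX|) ≈ 0.02315, so ∠Y ≈ 88.67°.

∠Y ≈ 88.674°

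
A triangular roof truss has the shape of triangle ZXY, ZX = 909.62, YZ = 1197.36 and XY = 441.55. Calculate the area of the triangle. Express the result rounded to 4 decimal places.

Semiperimeter s = (441.55 + 1197.4 + 909.62)/2 = 1274.3.
Heron's formula: area = √(1274.3·832.71·76.905·364.64) ≈ 1.725e+05.

172500.5527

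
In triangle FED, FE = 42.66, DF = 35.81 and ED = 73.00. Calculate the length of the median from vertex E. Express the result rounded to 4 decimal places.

Median from E: ½√(2·FE² + 2·ED² − DF²) ≈ 57.043.

57.0425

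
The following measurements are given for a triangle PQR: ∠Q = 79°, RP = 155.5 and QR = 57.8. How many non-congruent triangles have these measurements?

1

QR·sin Q = 57.8·sin(79°) ≈ 56.74.
Since RP ≥ QR, exactly one triangle exists.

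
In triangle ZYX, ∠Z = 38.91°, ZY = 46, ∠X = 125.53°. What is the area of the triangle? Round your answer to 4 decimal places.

The third angle is ∠Y = 180° − ∠X − ∠Z = 15.56°.
Law of sines: YX = ZY·sin Z/sin X ≈ 35.503.
Law of sines: XZ = ZY·sin Y/sin X ≈ 15.162.
Area = ½·ZY·YX·sin Y ≈ 219.04.

area ≈ 219.0410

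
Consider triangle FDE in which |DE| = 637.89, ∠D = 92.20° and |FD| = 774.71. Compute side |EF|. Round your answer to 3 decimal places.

1022.262

By the law of cosines, |EF|² = |FD|² + |DE|² − 2·|FD|·|DE|·cos D = 1.045e+06, so |EF| ≈ 1022.3.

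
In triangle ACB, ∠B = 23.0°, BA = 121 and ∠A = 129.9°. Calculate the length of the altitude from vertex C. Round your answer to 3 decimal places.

h_C ≈ 79.620

The third angle is ∠C = 180° − ∠B − ∠A = 27.10°.
Law of sines: CB = BA·sin A/sin C ≈ 203.77.
Law of sines: AC = BA·sin B/sin C ≈ 103.78.
Area = ½·BA·CB·sin B ≈ 4817.
The altitude from C has length 2·area/BA ≈ 79.62.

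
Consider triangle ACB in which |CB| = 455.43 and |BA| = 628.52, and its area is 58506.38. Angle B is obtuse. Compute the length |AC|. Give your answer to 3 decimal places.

1060.627

From area = ½·|CB|·|BA|·sin B, we get sin B = 2·area/(|CB|·|BA|) ≈ 0.40878.
Taking the obtuse solution, ∠B ≈ 155.87°.
Law of cosines then gives |AC| ≈ 1060.6.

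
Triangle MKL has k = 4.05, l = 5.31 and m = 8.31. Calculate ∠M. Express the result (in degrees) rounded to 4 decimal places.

∠M ≈ 124.6550°

By the law of cosines, cos M = (k² + l² − m²) / (2·k·l) ≈ -0.56863, so ∠M ≈ 124.65°.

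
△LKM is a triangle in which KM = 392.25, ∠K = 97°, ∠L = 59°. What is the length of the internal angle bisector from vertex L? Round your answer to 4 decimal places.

The third angle is ∠M = 180° − ∠L − ∠K = 24.00°.
Law of sines: ML = KM·sin K/sin L ≈ 454.2.
Law of sines: LK = KM·sin M/sin L ≈ 186.13.
The bisector from L has length 2·ML·LK·cos(∠L/2)/(ML+LK) ≈ 229.82.

229.8173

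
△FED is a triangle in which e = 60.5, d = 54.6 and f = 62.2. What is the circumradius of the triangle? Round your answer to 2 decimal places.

By the law of cosines, cos F = (e² + d² − f²) / (2·e·d) ≈ 0.41967, so ∠F ≈ 65.19°.
Circumradius = f/(2 sin F) ≈ 34.263.

34.26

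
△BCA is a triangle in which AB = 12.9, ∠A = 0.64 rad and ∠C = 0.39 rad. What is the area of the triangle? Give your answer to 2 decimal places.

area ≈ 112.05

The third angle is ∠B = π − ∠C − ∠A = 2.112 rad.
Law of sines: CA = AB·sin B/sin C ≈ 29.089.
Law of sines: BC = AB·sin A/sin C ≈ 20.263.
Area = ½·AB·CA·sin A ≈ 112.05.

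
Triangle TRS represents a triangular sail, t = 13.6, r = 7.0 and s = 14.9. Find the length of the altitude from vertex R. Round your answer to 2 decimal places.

h_R ≈ 13.57

Semiperimeter p = (13.6 + 7 + 14.9)/2 = 17.75.
Heron's formula: area = √(17.75·4.15·10.75·2.85) ≈ 47.506.
The altitude from R has length 2·area/r ≈ 13.573.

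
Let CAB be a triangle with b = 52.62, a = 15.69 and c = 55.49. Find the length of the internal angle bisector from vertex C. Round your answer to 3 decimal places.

t_C ≈ 16.757

By the law of cosines, cos C = (a² + b² − c²) / (2·a·b) ≈ -0.03882, so ∠C ≈ 92.22°.
The bisector from C has length 2·a·b·cos(∠C/2)/(a+b) ≈ 16.757.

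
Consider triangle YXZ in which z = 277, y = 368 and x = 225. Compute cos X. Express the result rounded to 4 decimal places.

cos X ≈ 0.7923

By the law of cosines, cos X = (z² + y² − x²) / (2·z·y) ≈ 0.79230, so ∠X ≈ 37.60°.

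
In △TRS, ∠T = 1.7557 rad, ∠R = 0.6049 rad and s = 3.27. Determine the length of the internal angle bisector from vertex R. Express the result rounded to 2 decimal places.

3.64

The third angle is ∠S = π − ∠T − ∠R = 0.7810 rad.
Law of sines: t = s·sin T/sin S ≈ 4.5658.
Law of sines: r = s·sin R/sin S ≈ 2.6415.
The bisector from R has length 2·s·t·cos(∠R/2)/(s+t) ≈ 3.6378.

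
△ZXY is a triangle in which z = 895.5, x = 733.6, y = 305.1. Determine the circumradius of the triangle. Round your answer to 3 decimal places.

By the law of cosines, cos Z = (x² + y² − z²) / (2·x·y) ≈ -0.38125, so ∠Z ≈ 112.41°.
Circumradius = z/(2 sin Z) ≈ 484.33.

484.331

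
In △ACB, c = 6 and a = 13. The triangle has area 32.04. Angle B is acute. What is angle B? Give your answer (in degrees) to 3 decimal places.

55.239

From area = ½·a·c·sin B, we get sin B = 2·area/(a·c) ≈ 0.82154.
Taking the acute solution, ∠B ≈ 55.24°.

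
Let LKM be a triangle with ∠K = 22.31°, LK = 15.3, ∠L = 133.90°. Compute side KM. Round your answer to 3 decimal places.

27.330

The third angle is ∠M = 180° − ∠L − ∠K = 23.79°.
Law of sines: KM = LK·sin L/sin M ≈ 27.33.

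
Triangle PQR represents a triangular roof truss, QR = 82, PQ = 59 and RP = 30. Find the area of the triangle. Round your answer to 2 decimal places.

Semiperimeter s = (82 + 30 + 59)/2 = 85.5.
Heron's formula: area = √(85.5·3.5·55.5·26.5) ≈ 663.42.

663.42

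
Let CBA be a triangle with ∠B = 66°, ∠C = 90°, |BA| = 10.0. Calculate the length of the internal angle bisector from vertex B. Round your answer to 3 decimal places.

The third angle is ∠A = 180° − ∠C − ∠B = 24.00°.
Law of sines: |AC| = |BA|·sin B/sin C ≈ 9.1355.
Law of sines: |CB| = |BA|·sin A/sin C ≈ 4.0674.
The bisector from B has length 2·|CB|·|BA|·cos(∠B/2)/(|CB|+|BA|) ≈ 4.8498.

4.850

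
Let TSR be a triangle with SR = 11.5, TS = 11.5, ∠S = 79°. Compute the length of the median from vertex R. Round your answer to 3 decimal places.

m_R ≈ 11.835

By the law of cosines, RT² = TS² + SR² − 2·TS·SR·cos S = 214.03, so RT ≈ 14.63.
Median from R: ½√(2·SR² + 2·RT² − TS²) ≈ 11.835.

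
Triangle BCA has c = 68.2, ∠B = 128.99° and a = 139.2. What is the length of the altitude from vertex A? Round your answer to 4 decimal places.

h_A ≈ 53.0088

By the law of cosines, b² = c² + a² − 2·c·a·cos B = 35974, so b ≈ 189.67.
Area = ½·c·a·sin B ≈ 3689.4.
The altitude from A has length 2·area/a ≈ 53.009.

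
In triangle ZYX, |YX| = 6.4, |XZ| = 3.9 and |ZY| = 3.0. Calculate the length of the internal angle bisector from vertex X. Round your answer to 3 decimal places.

t_X ≈ 4.779

By the law of cosines, cos X = (|YX|² + |XZ|² − |ZY|²) / (2·|YX|·|XZ|) ≈ 0.94491, so ∠X ≈ 19.11°.
The bisector from X has length 2·|YX|·|XZ|·cos(∠X/2)/(|YX|+|XZ|) ≈ 4.7794.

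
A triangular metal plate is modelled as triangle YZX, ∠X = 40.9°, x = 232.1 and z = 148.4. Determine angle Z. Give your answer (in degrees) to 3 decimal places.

Law of sines: sin Z = z·sin X/x ≈ 0.41863.
Since x ≥ z, only the acute value applies: ∠Z ≈ 24.75°.
Then ∠Y = 180° − ∠X − ∠Z ≈ 114.35°.

∠Z ≈ 24.748°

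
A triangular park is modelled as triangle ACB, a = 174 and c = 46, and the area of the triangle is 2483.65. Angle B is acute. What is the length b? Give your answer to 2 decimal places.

From area = ½·a·c·sin B, we get sin B = 2·area/(a·c) ≈ 0.62060.
Taking the acute solution, ∠B ≈ 38.36°.
Law of cosines then gives b ≈ 140.85.

140.85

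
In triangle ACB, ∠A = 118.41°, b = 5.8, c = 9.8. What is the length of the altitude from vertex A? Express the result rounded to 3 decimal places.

3.688

By the law of cosines, a² = c² + b² − 2·c·b·cos A = 183.77, so a ≈ 13.556.
Area = ½·c·b·sin A ≈ 24.997.
The altitude from A has length 2·area/a ≈ 3.688.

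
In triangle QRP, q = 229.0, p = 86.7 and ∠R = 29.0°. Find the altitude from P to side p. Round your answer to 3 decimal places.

h_P ≈ 111.021

By the law of cosines, r² = p² + q² − 2·p·q·cos R = 25228, so r ≈ 158.83.
Area = ½·p·q·sin R ≈ 4812.8.
The altitude from P has length 2·area/p ≈ 111.02.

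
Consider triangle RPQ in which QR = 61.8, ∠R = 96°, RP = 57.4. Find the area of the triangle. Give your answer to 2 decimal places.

1763.94

Area = ½·QR·RP·sin R ≈ 1763.9.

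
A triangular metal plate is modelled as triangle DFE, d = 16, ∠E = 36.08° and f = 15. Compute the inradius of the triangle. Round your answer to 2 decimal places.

By the law of cosines, e² = d² + f² − 2·d·f·cos E = 93.066, so e ≈ 9.6471.
Area = ½·d·f·sin E ≈ 70.67.
Semiperimeter s = (16+15+9.6471)/2 = 20.324.
Inradius = area/s = 70.67/20.324 ≈ 3.4772.

r ≈ 3.48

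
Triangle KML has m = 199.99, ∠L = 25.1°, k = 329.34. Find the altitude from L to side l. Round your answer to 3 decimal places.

By the law of cosines, l² = k² + m² − 2·k·m·cos L = 29171, so l ≈ 170.79.
Area = ½·k·m·sin L ≈ 13970.
The altitude from L has length 2·area/l ≈ 163.59.

h_L ≈ 163.587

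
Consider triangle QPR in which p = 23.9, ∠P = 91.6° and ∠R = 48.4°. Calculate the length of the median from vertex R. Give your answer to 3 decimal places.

17.994

The third angle is ∠Q = 180° − ∠P − ∠R = 40.00°.
Law of sines: q = p·sin Q/sin P ≈ 15.369.
Law of sines: r = p·sin R/sin P ≈ 17.879.
Median from R: ½√(2·q² + 2·p² − r²) ≈ 17.994.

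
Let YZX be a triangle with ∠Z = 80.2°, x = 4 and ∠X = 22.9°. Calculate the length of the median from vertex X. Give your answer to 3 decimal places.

9.870

The third angle is ∠Y = 180° − ∠Z − ∠X = 76.90°.
Law of sines: y = x·sin Y/sin X ≈ 10.012.
Law of sines: z = x·sin Z/sin X ≈ 10.13.
Median from X: ½√(2·y² + 2·z² − x²) ≈ 9.8703.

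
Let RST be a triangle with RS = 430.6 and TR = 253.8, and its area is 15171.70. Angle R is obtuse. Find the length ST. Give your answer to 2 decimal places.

678.09

From area = ½·TR·RS·sin R, we get sin R = 2·area/(TR·RS) ≈ 0.27765.
Taking the obtuse solution, ∠R ≈ 2.860 rad.
Law of cosines then gives ST ≈ 678.09.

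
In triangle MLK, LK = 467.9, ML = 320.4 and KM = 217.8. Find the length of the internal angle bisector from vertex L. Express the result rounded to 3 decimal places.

By the law of cosines, cos L = (ML² + LK² − KM²) / (2·ML·LK) ≈ 0.91435, so ∠L ≈ 23.89°.
The bisector from L has length 2·ML·LK·cos(∠L/2)/(ML+LK) ≈ 372.12.

372.117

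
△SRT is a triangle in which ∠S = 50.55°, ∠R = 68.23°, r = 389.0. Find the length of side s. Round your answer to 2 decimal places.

323.45

The third angle is ∠T = 180° − ∠S − ∠R = 61.22°.
Law of sines: s = r·sin S/sin R ≈ 323.45.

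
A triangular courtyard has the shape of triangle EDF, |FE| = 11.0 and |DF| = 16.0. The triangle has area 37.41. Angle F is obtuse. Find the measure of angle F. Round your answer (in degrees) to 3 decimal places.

From area = ½·|DF|·|FE|·sin F, we get sin F = 2·area/(|DF|·|FE|) ≈ 0.42511.
Taking the obtuse solution, ∠F ≈ 154.84°.

∠F ≈ 154.842°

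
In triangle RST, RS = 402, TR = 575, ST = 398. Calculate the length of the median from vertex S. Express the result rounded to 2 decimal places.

Median from S: ½√(2·RS² + 2·ST² − TR²) ≈ 278.11.

m_S ≈ 278.11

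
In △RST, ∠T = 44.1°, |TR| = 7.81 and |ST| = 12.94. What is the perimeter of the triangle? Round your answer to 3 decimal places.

By the law of cosines, |RS|² = |ST|² + |TR|² − 2·|ST|·|TR|·cos T = 83.29, so |RS| ≈ 9.1263.
Semiperimeter s = (12.94+7.81+9.1263)/2 = 14.938.
Perimeter = 12.94 + 7.81 + 9.1263 = 29.876.

29.876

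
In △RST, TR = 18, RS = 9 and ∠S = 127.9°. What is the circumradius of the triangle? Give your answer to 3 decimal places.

11.406

Law of sines: sin T = RS·sin S/TR ≈ 0.39454.
Since TR ≥ RS, only the acute value applies: ∠T ≈ 23.24°.
Then ∠R = 180° − ∠S − ∠T ≈ 28.86°.
Law of sines gives ST = TR·sin R/sin S ≈ 11.011.
Circumradius = TR/(2 sin S) ≈ 11.406.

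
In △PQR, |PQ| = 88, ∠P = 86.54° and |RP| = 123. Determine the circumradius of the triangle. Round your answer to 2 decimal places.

73.56

By the law of cosines, |QR|² = |RP|² + |PQ|² − 2·|RP|·|PQ|·cos P = 21567, so |QR| ≈ 146.86.
Area = ½·|RP|·|PQ|·sin P ≈ 5402.1.
Circumradius = |QR|/(2 sin P) ≈ 73.562.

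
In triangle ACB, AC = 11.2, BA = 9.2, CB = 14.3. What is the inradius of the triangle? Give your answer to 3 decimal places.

Semiperimeter s = (14.3 + 9.2 + 11.2)/2 = 17.35.
Heron's formula: area = √(17.35·3.05·8.15·6.15) ≈ 51.501.
Inradius = area/s = 51.501/17.35 ≈ 2.9684.

2.968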